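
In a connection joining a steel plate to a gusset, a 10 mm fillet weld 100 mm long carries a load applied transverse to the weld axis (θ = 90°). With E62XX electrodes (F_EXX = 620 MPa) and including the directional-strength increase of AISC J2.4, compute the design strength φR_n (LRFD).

φR_n ≈ 296 kN

t_e = 0.707 × 10 = 7.07 mm; A_we = 7.07 × 100 = 707 mm².
Directional factor: 1.0 + 0.5 sin^1.5(90°) = 1.5.
F_nw = 0.6 × 620 × 1.5 = 558 MPa.
φR_n = 0.75 × 558 × 707 × 10⁻³ = 295.9 kN.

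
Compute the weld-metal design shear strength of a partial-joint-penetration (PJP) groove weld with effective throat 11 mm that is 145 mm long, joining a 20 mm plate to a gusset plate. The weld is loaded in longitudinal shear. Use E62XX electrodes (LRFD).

φR_n ≈ 445 kN

E62XX → F_EXX = 620 MPa.
Effective throat (given) t_e = 11 mm.
A_we = 11 × 145 = 1595 mm².
F_nw = 0.6 F_EXX = 372 MPa.
φR_n = 0.75 × 372 × 1595 × 10⁻³ = 445 kN.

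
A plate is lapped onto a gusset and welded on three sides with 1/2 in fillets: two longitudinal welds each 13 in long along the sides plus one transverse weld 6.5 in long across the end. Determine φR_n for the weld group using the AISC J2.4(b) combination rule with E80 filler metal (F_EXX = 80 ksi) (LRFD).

φR_n ≈ 414 kip

t_e = 0.707 × 0.5 = 0.3535 in.
R_nwl = 0.6 × 80 × 0.3535 × 26 = 441.2 kip (longitudinal, 2 welds).
R_nwt = 0.6 × 80 × 0.3535 × 6.5 = 110.3 kip (transverse, base value).
(i) R_nwl + R_nwt = 551.5 kip; (ii) 0.85 R_nwl + 1.5 R_nwt = 540.4 kip.
R_n = max = 551.5 kip [governs: (i)]; φR_n = 413.6 kip.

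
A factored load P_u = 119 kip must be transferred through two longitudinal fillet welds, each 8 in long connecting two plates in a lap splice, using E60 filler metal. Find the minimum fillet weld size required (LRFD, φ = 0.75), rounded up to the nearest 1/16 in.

E60XX → F_EXX = 60 ksi.
Total weld length L = 16 in.
Required throat t_e = P_u / (φ × 0.6 F_EXX × L) = 119 / (0.75 × 0.6 × 60 × 16) = 0.2755 in.
Required leg w = t_e / 0.707 = 0.3896 in → use 7/16 in.

w = 7/16 in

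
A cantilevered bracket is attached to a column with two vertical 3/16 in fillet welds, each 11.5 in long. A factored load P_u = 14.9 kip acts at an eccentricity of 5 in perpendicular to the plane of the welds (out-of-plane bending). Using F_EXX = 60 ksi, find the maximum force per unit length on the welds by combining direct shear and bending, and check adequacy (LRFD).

L_w = 2 × 11.5 = 23 in; section modulus (unit throat) S = 2 × L²/6 = 44.08 in².
Direct shear f_v = P/L_w = 14.9/23 = 0.6478 kip/in.
Moment M = P × e = 14.9 × 5 = 74.5 kip·in; bending f_b = M/S = 1.69 kip/in.
f_max = √(f_v² + f_b²) = √(0.6478² + 1.69²) = 1.81 kip/in.
φr_n = 0.75 × 0.6 × 60 × (0.707 × 0.1875) = 3.579 kip/in → adequate.

f_max ≈ 1.81 kip/in; adequate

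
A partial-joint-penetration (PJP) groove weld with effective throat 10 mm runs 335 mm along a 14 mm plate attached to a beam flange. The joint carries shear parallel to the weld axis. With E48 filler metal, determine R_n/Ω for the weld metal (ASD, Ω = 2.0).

R_n/Ω ≈ 482 kN

E48XX → F_EXX = 480 MPa.
Effective throat (given) t_e = 10 mm.
A_we = 10 × 335 = 3350 mm².
F_nw = 0.6 F_EXX = 288 MPa.
R_n/Ω = (288 × 3350) / 2.0 × 10⁻³ = 482.4 kN.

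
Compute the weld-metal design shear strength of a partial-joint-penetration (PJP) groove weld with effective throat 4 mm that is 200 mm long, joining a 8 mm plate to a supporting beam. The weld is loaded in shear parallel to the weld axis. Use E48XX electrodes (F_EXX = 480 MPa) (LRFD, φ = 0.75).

φR_n ≈ 173 kN

Effective throat (given) t_e = 4 mm.
A_we = 4 × 200 = 800 mm².
F_nw = 0.6 F_EXX = 288 MPa.
φR_n = 0.75 × 288 × 800 × 10⁻³ = 172.8 kN.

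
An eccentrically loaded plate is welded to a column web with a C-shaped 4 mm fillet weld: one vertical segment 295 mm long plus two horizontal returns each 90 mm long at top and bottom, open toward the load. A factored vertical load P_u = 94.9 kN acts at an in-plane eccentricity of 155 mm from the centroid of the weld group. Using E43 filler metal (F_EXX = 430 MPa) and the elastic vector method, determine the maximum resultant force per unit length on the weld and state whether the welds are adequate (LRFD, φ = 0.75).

f_max ≈ 500 N/mm; adequate

Total weld length L_w = 475 mm. Treat welds as unit-width lines.
Centroid: x̄ = 2×90×45 / 475 = 17.05 mm from the vertical weld.
Polar moment about centroid: J = I_x + I_y = [295³/12 + 2×90×147.5²] + [295×17.05² + 2(90³/12 + 90×27.95²)] = 6403000 mm³.
Direct shear f_v = P/L_w = 94.9×10³ / 475 = 199.8 N/mm (vertical).
Torsion M = P·e = 94.9×10³ × 155 = 14710000 N·mm.
Critical point at (x, y) = (72.95, 147.5) from centroid. f_tx = M·y/J = 338.8 N/mm; f_ty = M·x/J = 167.6 N/mm.
Resultant f_max = √[f_tx² + (f_v + f_ty)²] = √[338.8² + (199.8 + 167.6)²] = 499.8 N/mm.
Capacity per unit length: φr_n = 0.75 × 0.6 × 430 × (0.707 × 4) = 547.2 N/mm.
499.8 ≤ 547.2 → adequate.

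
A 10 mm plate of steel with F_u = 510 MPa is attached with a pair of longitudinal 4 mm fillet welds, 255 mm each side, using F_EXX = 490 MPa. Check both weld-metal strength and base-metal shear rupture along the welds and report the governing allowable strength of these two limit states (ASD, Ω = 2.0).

t_e = 0.707 × 4 = 2.828 mm; L = 510 mm.
Weld metal: R_n/Ω = (1/2.0) × 0.6 × 490 × 2.828 × 510 × 10⁻³ = 212 kN.
Base metal (shear rupture): R_n/Ω = (1/2.0) × 0.6 × 510 × 10 × 510 × 10⁻³ = 780.3 kN.
Governing: weld metal.

R_n/Ω ≈ 212 kN (weld metal governs)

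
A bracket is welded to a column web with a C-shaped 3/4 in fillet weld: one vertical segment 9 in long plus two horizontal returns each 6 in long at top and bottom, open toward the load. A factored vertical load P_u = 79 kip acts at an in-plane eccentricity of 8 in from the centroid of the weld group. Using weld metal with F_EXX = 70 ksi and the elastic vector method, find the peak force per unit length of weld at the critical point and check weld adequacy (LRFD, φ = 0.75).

Total weld length L_w = 21 in. Treat welds as unit-width lines.
Centroid: x̄ = 2×6×3 / 21 = 1.714 in from the vertical weld.
Polar moment about centroid: J = I_x + I_y = [9³/12 + 2×6×4.5²] + [9×1.714² + 2(6³/12 + 6×1.286²)] = 386 in³.
Direct shear f_v = P/L_w = 79 / 21 = 3.762 kip/in (vertical).
Torsion M = P·e = 79 × 8 = 632 kip·in.
Critical point at (x, y) = (4.286, 4.5) from centroid. f_tx = M·y/J = 7.367 kip/in; f_ty = M·x/J = 7.016 kip/in.
Resultant f_max = √[f_tx² + (f_v + f_ty)²] = √[7.367² + (3.762 + 7.016)²] = 13.06 kip/in.
Capacity per unit length: φr_n = 0.75 × 0.6 × 70 × (0.707 × 0.75) = 16.7 kip/in.
13.06 ≤ 16.7 → adequate.

f_max ≈ 13.1 kip/in; adequate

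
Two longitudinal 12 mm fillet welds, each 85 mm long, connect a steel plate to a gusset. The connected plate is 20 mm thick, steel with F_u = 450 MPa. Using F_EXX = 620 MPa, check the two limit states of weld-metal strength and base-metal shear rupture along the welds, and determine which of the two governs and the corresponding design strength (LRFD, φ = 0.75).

φR_n ≈ 402 kN (weld metal governs)

t_e = 0.707 × 12 = 8.484 mm; L = 170 mm.
Weld metal: φR_n = 0.75 × 0.6 × 620 × 8.484 × 170 × 10⁻³ = 402.4 kN.
Base metal (shear rupture): φR_n = 0.75 × 0.6 × 450 × 20 × 170 × 10⁻³ = 688.5 kN.
Governing: weld metal.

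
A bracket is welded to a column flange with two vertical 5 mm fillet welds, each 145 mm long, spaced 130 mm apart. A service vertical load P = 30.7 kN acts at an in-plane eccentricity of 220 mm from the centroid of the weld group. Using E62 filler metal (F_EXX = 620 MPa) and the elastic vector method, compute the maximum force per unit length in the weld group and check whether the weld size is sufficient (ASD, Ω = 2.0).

f_max ≈ 457 N/mm; adequate

Total weld length L_w = 290 mm. Treat welds as unit-width lines.
Polar moment about centroid: J = 2[d³/12 + d(b/2)²] = 2[145³/12 + 145×65²] = 1733000 mm³.
Direct shear f_v = P/L_w = 30.7×10³ / 290 = 105.9 N/mm (vertical).
Torsion M = P·e = 30.7×10³ × 220 = 6754000 N·mm.
Critical point at (x, y) = (65, 72.5) from centroid. f_tx = M·y/J = 282.5 N/mm; f_ty = M·x/J = 253.3 N/mm.
Resultant f_max = √[f_tx² + (f_v + f_ty)²] = √[282.5² + (105.9 + 253.3)²] = 456.9 N/mm.
Capacity per unit length: r_n/Ω = (1/2.0) × 0.6 × 620 × (0.707 × 5) = 657.5 N/mm.
456.9 ≤ 657.5 → adequate.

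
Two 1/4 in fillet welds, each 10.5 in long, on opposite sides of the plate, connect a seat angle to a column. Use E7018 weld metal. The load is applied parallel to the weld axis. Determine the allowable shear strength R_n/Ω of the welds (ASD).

R_n/Ω ≈ 77.9 kip

E70XX → F_EXX = 70 ksi.
Effective throat t_e = 0.707 × 0.25 = 0.1767 in.
Total length L = 21 in; A_we = 0.1767 × 21 = 3.712 in².
F_nw = 0.6 F_EXX = 0.6 × 70 = 42 ksi.
R_n = 42 × 3.712 = 155.9 kip; R_n/Ω = 155.9/2.0 = 77.95 kip.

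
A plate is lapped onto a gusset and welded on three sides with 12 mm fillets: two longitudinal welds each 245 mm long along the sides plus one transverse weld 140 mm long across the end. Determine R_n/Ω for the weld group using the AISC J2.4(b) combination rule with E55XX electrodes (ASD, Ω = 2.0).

R_n/Ω ≈ 882 kN

E55XX → F_EXX = 550 MPa.
t_e = 0.707 × 12 = 8.484 mm.
R_nwl = 0.6 × 550 × 8.484 × 490 × 10⁻³ = 1372 kN (longitudinal, 2 welds).
R_nwt = 0.6 × 550 × 8.484 × 140 × 10⁻³ = 392 kN (transverse, base value).
(i) R_nwl + R_nwt = 1764 kN; (ii) 0.85 R_nwl + 1.5 R_nwt = 1754 kN.
R_n = max = 1764 kN [governs: (i)]; R_n/Ω = 881.9 kN.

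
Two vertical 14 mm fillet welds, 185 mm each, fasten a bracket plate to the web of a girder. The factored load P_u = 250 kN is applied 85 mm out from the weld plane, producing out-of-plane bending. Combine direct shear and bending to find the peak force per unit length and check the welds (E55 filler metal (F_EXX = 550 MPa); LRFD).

f_max ≈ 1980 N/mm; adequate

L_w = 2 × 185 = 370 mm; section modulus (unit throat) S = 2 × L²/6 = 11410 mm².
Direct shear f_v = P/L_w = 250×10³/370 = 675.7 N/mm.
Moment M = P × e = 250×10³ × 85 = 21250000 N·mm; bending f_b = M/S = 1863 N/mm.
f_max = √(f_v² + f_b²) = √(675.7² + 1863²) = 1981 N/mm.
φr_n = 0.75 × 0.6 × 550 × (0.707 × 14) = 2450 N/mm → adequate.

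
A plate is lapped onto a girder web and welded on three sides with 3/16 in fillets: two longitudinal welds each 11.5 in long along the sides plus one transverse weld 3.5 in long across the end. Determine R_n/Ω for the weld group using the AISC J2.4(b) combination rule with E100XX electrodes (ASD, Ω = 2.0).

R_n/Ω ≈ 105 kips

E100XX → F_EXX = 100 ksi.
t_e = 0.707 × 0.1875 = 0.1326 in.
R_nwl = 0.6 × 100 × 0.1326 × 23 = 182.9 kips (longitudinal, 2 welds).
R_nwt = 0.6 × 100 × 0.1326 × 3.5 = 27.84 kips (transverse, base value).
(i) R_nwl + R_nwt = 210.8 kips; (ii) 0.85 R_nwl + 1.5 R_nwt = 197.3 kips.
R_n = max = 210.8 kips [governs: (i)]; R_n/Ω = 105.4 kips.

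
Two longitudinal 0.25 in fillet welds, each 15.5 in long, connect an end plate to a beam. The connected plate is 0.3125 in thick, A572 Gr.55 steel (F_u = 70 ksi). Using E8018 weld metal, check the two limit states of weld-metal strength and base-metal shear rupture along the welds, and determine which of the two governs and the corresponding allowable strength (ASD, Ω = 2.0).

E80XX → F_EXX = 80 ksi.
t_e = 0.707 × 0.25 = 0.1767 in; L = 31 in.
Weld metal: R_n/Ω = (1/2.0) × 0.6 × 80 × 0.1767 × 31 = 131.5 kip.
Base metal (shear rupture): R_n/Ω = (1/2.0) × 0.6 × 70 × 0.3125 × 31 = 203.4 kip.
Governing: weld metal.

R_n/Ω ≈ 132 kip (weld metal governs)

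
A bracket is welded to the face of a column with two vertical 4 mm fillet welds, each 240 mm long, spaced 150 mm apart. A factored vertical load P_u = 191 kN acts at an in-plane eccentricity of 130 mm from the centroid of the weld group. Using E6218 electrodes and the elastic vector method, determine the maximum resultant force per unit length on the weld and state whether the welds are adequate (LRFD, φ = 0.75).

E62XX → F_EXX = 620 MPa.
Total weld length L_w = 480 mm. Treat welds as unit-width lines.
Polar moment about centroid: J = 2[d³/12 + d(b/2)²] = 2[240³/12 + 240×75²] = 5004000 mm³.
Direct shear f_v = P/L_w = 191×10³ / 480 = 397.9 N/mm (vertical).
Torsion M = P·e = 191×10³ × 130 = 24830000 N·mm.
Critical point at (x, y) = (75, 120) from centroid. f_tx = M·y/J = 595.4 N/mm; f_ty = M·x/J = 372.2 N/mm.
Resultant f_max = √[f_tx² + (f_v + f_ty)²] = √[595.4² + (397.9 + 372.2)²] = 973.4 N/mm.
Capacity per unit length: φr_n = 0.75 × 0.6 × 620 × (0.707 × 4) = 789 N/mm.
973.4 > 789 → NOT adequate.

f_max ≈ 973 N/mm; NOT adequate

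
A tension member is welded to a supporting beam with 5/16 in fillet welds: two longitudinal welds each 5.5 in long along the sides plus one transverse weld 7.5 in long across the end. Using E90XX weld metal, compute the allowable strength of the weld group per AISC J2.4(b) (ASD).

R_n/Ω ≈ 123 kip

E90XX → F_EXX = 90 ksi.
t_e = 0.707 × 0.3125 = 0.2209 in.
R_nwl = 0.6 × 90 × 0.2209 × 11 = 131.2 kip (longitudinal, 2 welds).
R_nwt = 0.6 × 90 × 0.2209 × 7.5 = 89.48 kip (transverse, base value).
(i) R_nwl + R_nwt = 220.7 kip; (ii) 0.85 R_nwl + 1.5 R_nwt = 245.8 kip.
R_n = max = 245.8 kip [governs: (ii)]; R_n/Ω = 122.9 kip.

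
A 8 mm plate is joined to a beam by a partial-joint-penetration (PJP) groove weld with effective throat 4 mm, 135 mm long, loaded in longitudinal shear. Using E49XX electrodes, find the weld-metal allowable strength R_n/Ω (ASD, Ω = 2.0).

E49XX → F_EXX = 490 MPa.
Effective throat (given) t_e = 4 mm.
A_we = 4 × 135 = 540 mm².
F_nw = 0.6 F_EXX = 294 MPa.
R_n/Ω = (294 × 540) / 2.0 × 10⁻³ = 79.38 kN.

R_n/Ω ≈ 79.4 kN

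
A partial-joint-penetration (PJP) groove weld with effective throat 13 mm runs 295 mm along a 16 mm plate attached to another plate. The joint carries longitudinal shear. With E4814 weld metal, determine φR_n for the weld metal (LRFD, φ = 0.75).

φR_n ≈ 828 kN

E48XX → F_EXX = 480 MPa.
Effective throat (given) t_e = 13 mm.
A_we = 13 × 295 = 3835 mm².
F_nw = 0.6 F_EXX = 288 MPa.
φR_n = 0.75 × 288 × 3835 × 10⁻³ = 828.4 kN.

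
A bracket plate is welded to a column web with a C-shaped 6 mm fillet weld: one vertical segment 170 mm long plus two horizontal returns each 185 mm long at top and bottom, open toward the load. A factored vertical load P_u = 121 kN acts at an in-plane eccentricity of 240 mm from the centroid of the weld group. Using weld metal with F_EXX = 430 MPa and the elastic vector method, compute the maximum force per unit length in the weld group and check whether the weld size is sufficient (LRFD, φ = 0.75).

f_max ≈ 1030 N/mm; NOT adequate

Total weld length L_w = 540 mm. Treat welds as unit-width lines.
Centroid: x̄ = 2×185×92.5 / 540 = 63.38 mm from the vertical weld.
Polar moment about centroid: J = I_x + I_y = [170³/12 + 2×185×85²] + [170×63.38² + 2(185³/12 + 185×29.12²)] = 5135000 mm³.
Direct shear f_v = P/L_w = 121×10³ / 540 = 224.1 N/mm (vertical).
Torsion M = P·e = 121×10³ × 240 = 29040000 N·mm.
Critical point at (x, y) = (121.6, 85) from centroid. f_tx = M·y/J = 480.7 N/mm; f_ty = M·x/J = 687.9 N/mm.
Resultant f_max = √[f_tx² + (f_v + f_ty)²] = √[480.7² + (224.1 + 687.9)²] = 1031 N/mm.
Capacity per unit length: φr_n = 0.75 × 0.6 × 430 × (0.707 × 6) = 820.8 N/mm.
1031 > 820.8 → NOT adequate.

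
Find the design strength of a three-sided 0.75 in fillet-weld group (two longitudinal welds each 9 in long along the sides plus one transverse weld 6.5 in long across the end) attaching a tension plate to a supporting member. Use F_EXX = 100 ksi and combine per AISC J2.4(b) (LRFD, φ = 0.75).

t_e = 0.707 × 0.75 = 0.5302 in.
R_nwl = 0.6 × 100 × 0.5302 × 18 = 572.7 kips (longitudinal, 2 welds).
R_nwt = 0.6 × 100 × 0.5302 × 6.5 = 206.8 kips (transverse, base value).
(i) R_nwl + R_nwt = 779.5 kips; (ii) 0.85 R_nwl + 1.5 R_nwt = 797 kips.
R_n = max = 797 kips [governs: (ii)]; φR_n = 597.7 kips.

φR_n ≈ 598 kips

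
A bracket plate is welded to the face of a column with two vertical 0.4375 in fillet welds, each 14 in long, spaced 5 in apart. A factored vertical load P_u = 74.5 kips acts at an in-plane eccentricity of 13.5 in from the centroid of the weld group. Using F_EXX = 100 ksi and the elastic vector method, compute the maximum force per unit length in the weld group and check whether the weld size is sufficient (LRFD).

Total weld length L_w = 28 in. Treat welds as unit-width lines.
Polar moment about centroid: J = 2[d³/12 + d(b/2)²] = 2[14³/12 + 14×2.5²] = 632.3 in³.
Direct shear f_v = P/L_w = 74.5 / 28 = 2.661 kip/in (vertical).
Torsion M = P·e = 74.5 × 13.5 = 1005.8 kip·in.
Critical point at (x, y) = (2.5, 7) from centroid. f_tx = M·y/J = 11.13 kip/in; f_ty = M·x/J = 3.976 kip/in.
Resultant f_max = √[f_tx² + (f_v + f_ty)²] = √[11.13² + (2.661 + 3.976)²] = 12.96 kip/in.
Capacity per unit length: φr_n = 0.75 × 0.6 × 100 × (0.707 × 0.4375) = 13.92 kip/in.
12.96 ≤ 13.92 → adequate.

f_max ≈ 13 kip/in; adequate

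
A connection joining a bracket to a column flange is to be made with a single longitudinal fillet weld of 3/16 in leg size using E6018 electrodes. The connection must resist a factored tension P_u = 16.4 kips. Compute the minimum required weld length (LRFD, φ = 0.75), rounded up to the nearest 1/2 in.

E60XX → F_EXX = 60 ksi.
Throat t_e = 0.707 × 0.1875 = 0.1326 in.
φr_n = 0.75 × 0.6 × 60 × 0.1326 = 3.579 kips/in.
L_req = P_u / φr_n = 16.4 / 3.579 = 4.582 in total.
Round up → use L = 5 in.

L = 5 in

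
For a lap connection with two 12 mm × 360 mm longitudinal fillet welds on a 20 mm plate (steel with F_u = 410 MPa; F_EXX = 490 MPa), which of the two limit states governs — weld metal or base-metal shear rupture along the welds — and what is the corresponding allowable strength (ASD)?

t_e = 0.707 × 12 = 8.484 mm; L = 720 mm.
Weld metal: R_n/Ω = (1/2.0) × 0.6 × 490 × 8.484 × 720 × 10⁻³ = 897.9 kN.
Base metal (shear rupture): R_n/Ω = (1/2.0) × 0.6 × 410 × 20 × 720 × 10⁻³ = 1771 kN.
Governing: weld metal.

R_n/Ω ≈ 898 kN (weld metal governs)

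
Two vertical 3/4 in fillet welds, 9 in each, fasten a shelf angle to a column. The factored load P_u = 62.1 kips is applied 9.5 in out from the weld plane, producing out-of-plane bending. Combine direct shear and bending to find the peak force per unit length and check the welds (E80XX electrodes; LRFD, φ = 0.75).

E80XX → F_EXX = 80 ksi.
L_w = 2 × 9 = 18 in; section modulus (unit throat) S = 2 × L²/6 = 27 in².
Direct shear f_v = P/L_w = 62.1/18 = 3.45 kip/in.
Moment M = P × e = 62.1 × 9.5 = 589.95 kip·in; bending f_b = M/S = 21.85 kip/in.
f_max = √(f_v² + f_b²) = √(3.45² + 21.85²) = 22.12 kip/in.
φr_n = 0.75 × 0.6 × 80 × (0.707 × 0.75) = 19.09 kip/in → NOT adequate.

f_max ≈ 22.1 kip/in; NOT adequate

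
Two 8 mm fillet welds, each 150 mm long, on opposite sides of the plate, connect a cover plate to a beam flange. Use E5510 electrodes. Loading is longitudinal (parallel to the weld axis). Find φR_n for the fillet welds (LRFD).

φR_n ≈ 420 kN

E55XX → F_EXX = 550 MPa.
Effective throat t_e = 0.707 × 8 = 5.656 mm.
Total length L = 300 mm; A_we = 5.656 × 300 = 1697 mm².
F_nw = 0.6 F_EXX = 0.6 × 550 = 330 MPa.
φR_n = 0.75 × 330 × 1697 × 10⁻³ = 420 kN.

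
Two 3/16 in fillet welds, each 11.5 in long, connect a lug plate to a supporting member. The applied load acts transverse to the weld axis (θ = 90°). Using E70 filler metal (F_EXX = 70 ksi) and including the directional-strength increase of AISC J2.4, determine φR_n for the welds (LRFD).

t_e = 0.707 × 0.1875 = 0.1326 in; A_we = 0.1326 × 23 = 3.049 in².
Directional factor: 1.0 + 0.5 sin^1.5(90°) = 1.5.
F_nw = 0.6 × 70 × 1.5 = 63 ksi.
φR_n = 0.75 × 63 × 3.049 = 144.1 kip.

φR_n ≈ 144 kip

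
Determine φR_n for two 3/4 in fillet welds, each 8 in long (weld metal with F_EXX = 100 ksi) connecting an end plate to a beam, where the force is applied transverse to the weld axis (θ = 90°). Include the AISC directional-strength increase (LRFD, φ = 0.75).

t_e = 0.707 × 0.75 = 0.5302 in; A_we = 0.5302 × 16 = 8.484 in².
Directional factor: 1.0 + 0.5 sin^1.5(90°) = 1.5.
F_nw = 0.6 × 100 × 1.5 = 90 ksi.
φR_n = 0.75 × 90 × 8.484 = 572.7 kips.

φR_n ≈ 573 kips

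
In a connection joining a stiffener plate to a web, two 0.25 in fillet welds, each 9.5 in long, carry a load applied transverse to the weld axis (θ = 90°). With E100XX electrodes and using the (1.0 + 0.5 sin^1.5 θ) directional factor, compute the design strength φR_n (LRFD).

φR_n ≈ 227 kip

E100XX → F_EXX = 100 ksi.
t_e = 0.707 × 0.25 = 0.1767 in; A_we = 0.1767 × 19 = 3.358 in².
Directional factor: 1.0 + 0.5 sin^1.5(90°) = 1.5.
F_nw = 0.6 × 100 × 1.5 = 90 ksi.
φR_n = 0.75 × 90 × 3.358 = 226.7 kip.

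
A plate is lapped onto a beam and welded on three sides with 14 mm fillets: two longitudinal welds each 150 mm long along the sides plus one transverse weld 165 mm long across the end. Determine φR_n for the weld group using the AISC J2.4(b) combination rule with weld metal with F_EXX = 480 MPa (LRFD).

t_e = 0.707 × 14 = 9.898 mm.
R_nwl = 0.6 × 480 × 9.898 × 300 × 10⁻³ = 855.2 kN (longitudinal, 2 welds).
R_nwt = 0.6 × 480 × 9.898 × 165 × 10⁻³ = 470.4 kN (transverse, base value).
(i) R_nwl + R_nwt = 1326 kN; (ii) 0.85 R_nwl + 1.5 R_nwt = 1432 kN.
R_n = max = 1432 kN [governs: (ii)]; φR_n = 1074 kN.

φR_n ≈ 1070 kN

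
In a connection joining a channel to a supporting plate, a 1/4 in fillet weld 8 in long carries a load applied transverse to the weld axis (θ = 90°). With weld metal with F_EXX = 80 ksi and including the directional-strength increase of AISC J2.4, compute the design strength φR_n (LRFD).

t_e = 0.707 × 0.25 = 0.1767 in; A_we = 0.1767 × 8 = 1.414 in².
Directional factor: 1.0 + 0.5 sin^1.5(90°) = 1.5.
F_nw = 0.6 × 80 × 1.5 = 72 ksi.
φR_n = 0.75 × 72 × 1.414 = 76.36 kips.

φR_n ≈ 76.4 kips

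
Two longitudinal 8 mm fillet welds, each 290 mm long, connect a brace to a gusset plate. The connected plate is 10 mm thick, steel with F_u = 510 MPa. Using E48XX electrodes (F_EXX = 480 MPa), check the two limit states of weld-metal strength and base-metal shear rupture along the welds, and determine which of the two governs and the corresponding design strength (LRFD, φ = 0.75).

φR_n ≈ 709 kN (weld metal governs)

t_e = 0.707 × 8 = 5.656 mm; L = 580 mm.
Weld metal: φR_n = 0.75 × 0.6 × 480 × 5.656 × 580 × 10⁻³ = 708.6 kN.
Base metal (shear rupture): φR_n = 0.75 × 0.6 × 510 × 10 × 580 × 10⁻³ = 1331 kN.
Governing: weld metal.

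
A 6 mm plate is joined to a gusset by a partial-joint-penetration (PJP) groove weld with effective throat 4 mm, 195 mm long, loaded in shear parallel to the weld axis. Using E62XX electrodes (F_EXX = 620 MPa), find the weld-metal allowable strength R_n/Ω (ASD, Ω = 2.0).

Effective throat (given) t_e = 4 mm.
A_we = 4 × 195 = 780 mm².
F_nw = 0.6 F_EXX = 372 MPa.
R_n/Ω = (372 × 780) / 2.0 × 10⁻³ = 145.1 kN.

R_n/Ω ≈ 145 kN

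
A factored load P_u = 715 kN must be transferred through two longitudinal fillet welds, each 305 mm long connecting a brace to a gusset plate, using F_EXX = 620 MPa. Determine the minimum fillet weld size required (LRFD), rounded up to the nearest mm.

w = 6 mm

Total weld length L = 610 mm.
Required throat t_e = P_u / (φ × 0.6 F_EXX × L) = 715 / (0.75 × 0.6 × 620 × 610 × 10⁻³) = 4.201 mm.
Required leg w = t_e / 0.707 = 5.942 mm → use 6 mm.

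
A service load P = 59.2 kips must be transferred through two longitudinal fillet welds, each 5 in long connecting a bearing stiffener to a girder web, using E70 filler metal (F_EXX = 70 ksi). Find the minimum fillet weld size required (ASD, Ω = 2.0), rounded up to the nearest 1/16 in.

Total weld length L = 10 in.
Required throat t_e = P × Ω / (0.6 F_EXX × L) = 59.2 × 2.0 / (0.6 × 70 × 10) = 0.2819 in.
Required leg w = t_e / 0.707 = 0.3987 in → use 7/16 in.

w = 7/16 in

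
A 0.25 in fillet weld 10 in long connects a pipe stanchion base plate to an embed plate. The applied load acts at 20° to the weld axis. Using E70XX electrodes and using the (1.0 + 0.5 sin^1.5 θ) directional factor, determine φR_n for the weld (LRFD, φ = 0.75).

φR_n ≈ 61.2 kips

E70XX → F_EXX = 70 ksi.
t_e = 0.707 × 0.25 = 0.1767 in; A_we = 0.1767 × 10 = 1.767 in².
Directional factor: 1.0 + 0.5 sin^1.5(20°) = 1.1.
F_nw = 0.6 × 70 × 1.1 = 46.2 ksi.
φR_n = 0.75 × 46.2 × 1.767 = 61.24 kips.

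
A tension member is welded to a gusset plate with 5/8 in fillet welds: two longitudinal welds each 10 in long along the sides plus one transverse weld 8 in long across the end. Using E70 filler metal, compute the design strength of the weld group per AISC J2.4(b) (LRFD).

E70XX → F_EXX = 70 ksi.
t_e = 0.707 × 0.625 = 0.4419 in.
R_nwl = 0.6 × 70 × 0.4419 × 20 = 371.2 kip (longitudinal, 2 welds).
R_nwt = 0.6 × 70 × 0.4419 × 8 = 148.5 kip (transverse, base value).
(i) R_nwl + R_nwt = 519.6 kip; (ii) 0.85 R_nwl + 1.5 R_nwt = 538.2 kip.
R_n = max = 538.2 kip [governs: (ii)]; φR_n = 403.7 kip.

φR_n ≈ 404 kip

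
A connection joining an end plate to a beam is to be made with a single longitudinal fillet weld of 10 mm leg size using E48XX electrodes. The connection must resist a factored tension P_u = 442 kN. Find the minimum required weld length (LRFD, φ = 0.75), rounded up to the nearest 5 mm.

E48XX → F_EXX = 480 MPa.
Throat t_e = 0.707 × 10 = 7.07 mm.
φr_n = 0.75 × 0.6 × 480 × 7.07 × 10⁻³ = 1.527 kN/mm.
L_req = P_u / φr_n = 442 / 1.527 = 289.4 mm total.
Round up → use L = 290 mm.

L = 290 mm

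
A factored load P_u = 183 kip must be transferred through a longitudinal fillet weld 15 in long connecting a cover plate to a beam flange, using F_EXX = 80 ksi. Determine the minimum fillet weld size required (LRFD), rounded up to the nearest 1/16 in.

Total weld length L = 15 in.
Required throat t_e = P_u / (φ × 0.6 F_EXX × L) = 183 / (0.75 × 0.6 × 80 × 15) = 0.3389 in.
Required leg w = t_e / 0.707 = 0.4793 in → use 1/2 in.

w = 1/2 in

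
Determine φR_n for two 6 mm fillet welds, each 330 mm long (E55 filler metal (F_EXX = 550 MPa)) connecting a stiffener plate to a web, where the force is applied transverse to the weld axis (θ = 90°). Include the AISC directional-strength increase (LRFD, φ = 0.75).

φR_n ≈ 1040 kN

t_e = 0.707 × 6 = 4.242 mm; A_we = 4.242 × 660 = 2800 mm².
Directional factor: 1.0 + 0.5 sin^1.5(90°) = 1.5.
F_nw = 0.6 × 550 × 1.5 = 495 MPa.
φR_n = 0.75 × 495 × 2800 × 10⁻³ = 1039 kN.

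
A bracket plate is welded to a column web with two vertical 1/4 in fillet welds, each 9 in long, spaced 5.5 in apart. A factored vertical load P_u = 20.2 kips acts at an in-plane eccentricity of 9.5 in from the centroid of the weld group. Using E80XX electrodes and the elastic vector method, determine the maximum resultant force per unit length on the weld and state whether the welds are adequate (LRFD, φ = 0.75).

f_max ≈ 4.61 kip/in; adequate

E80XX → F_EXX = 80 ksi.
Total weld length L_w = 18 in. Treat welds as unit-width lines.
Polar moment about centroid: J = 2[d³/12 + d(b/2)²] = 2[9³/12 + 9×2.75²] = 257.6 in³.
Direct shear f_v = P/L_w = 20.2 / 18 = 1.122 kip/in (vertical).
Torsion M = P·e = 20.2 × 9.5 = 191.9 kip·in.
Critical point at (x, y) = (2.75, 4.5) from centroid. f_tx = M·y/J = 3.352 kip/in; f_ty = M·x/J = 2.048 kip/in.
Resultant f_max = √[f_tx² + (f_v + f_ty)²] = √[3.352² + (1.122 + 2.048)²] = 4.614 kip/in.
Capacity per unit length: φr_n = 0.75 × 0.6 × 80 × (0.707 × 0.25) = 6.363 kip/in.
4.614 ≤ 6.363 → adequate.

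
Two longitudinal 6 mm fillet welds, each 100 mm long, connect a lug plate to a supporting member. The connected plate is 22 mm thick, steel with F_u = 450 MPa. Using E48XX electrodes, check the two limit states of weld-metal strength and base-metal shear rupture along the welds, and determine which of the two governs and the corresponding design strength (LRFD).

φR_n ≈ 183 kN (weld metal governs)

E48XX → F_EXX = 480 MPa.
t_e = 0.707 × 6 = 4.242 mm; L = 200 mm.
Weld metal: φR_n = 0.75 × 0.6 × 480 × 4.242 × 200 × 10⁻³ = 183.3 kN.
Base metal (shear rupture): φR_n = 0.75 × 0.6 × 450 × 22 × 200 × 10⁻³ = 891 kN.
Governing: weld metal.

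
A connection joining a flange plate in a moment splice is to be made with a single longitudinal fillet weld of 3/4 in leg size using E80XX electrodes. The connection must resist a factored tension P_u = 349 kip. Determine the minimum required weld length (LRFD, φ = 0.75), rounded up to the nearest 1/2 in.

E80XX → F_EXX = 80 ksi.
Throat t_e = 0.707 × 0.75 = 0.5302 in.
φr_n = 0.75 × 0.6 × 80 × 0.5302 = 19.09 kip/in.
L_req = P_u / φr_n = 349 / 19.09 = 18.28 in total.
Round up → use L = 18.5 in.

L = 18.5 in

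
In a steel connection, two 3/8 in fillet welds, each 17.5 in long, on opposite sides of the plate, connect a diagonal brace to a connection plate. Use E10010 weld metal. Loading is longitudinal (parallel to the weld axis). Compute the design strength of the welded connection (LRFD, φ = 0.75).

φR_n ≈ 418 kip

E100XX → F_EXX = 100 ksi.
Effective throat t_e = 0.707 × 0.375 = 0.2651 in.
Total length L = 35 in; A_we = 0.2651 × 35 = 9.279 in².
F_nw = 0.6 F_EXX = 0.6 × 100 = 60 ksi.
φR_n = 0.75 × 60 × 9.279 = 417.6 kip.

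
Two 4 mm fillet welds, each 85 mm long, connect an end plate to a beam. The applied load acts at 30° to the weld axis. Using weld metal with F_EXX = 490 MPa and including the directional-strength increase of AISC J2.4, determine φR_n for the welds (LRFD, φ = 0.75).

φR_n ≈ 125 kN

t_e = 0.707 × 4 = 2.828 mm; A_we = 2.828 × 170 = 480.8 mm².
Directional factor: 1.0 + 0.5 sin^1.5(30°) = 1.177.
F_nw = 0.6 × 490 × 1.177 = 346 MPa.
φR_n = 0.75 × 346 × 480.8 × 10⁻³ = 124.7 kN.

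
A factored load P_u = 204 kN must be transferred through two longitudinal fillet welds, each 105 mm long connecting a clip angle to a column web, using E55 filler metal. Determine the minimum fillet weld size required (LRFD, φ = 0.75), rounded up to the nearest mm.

E55XX → F_EXX = 550 MPa.
Total weld length L = 210 mm.
Required throat t_e = P_u / (φ × 0.6 F_EXX × L) = 204 / (0.75 × 0.6 × 550 × 210 × 10⁻³) = 3.925 mm.
Required leg w = t_e / 0.707 = 5.552 mm → use 6 mm.

w = 6 mm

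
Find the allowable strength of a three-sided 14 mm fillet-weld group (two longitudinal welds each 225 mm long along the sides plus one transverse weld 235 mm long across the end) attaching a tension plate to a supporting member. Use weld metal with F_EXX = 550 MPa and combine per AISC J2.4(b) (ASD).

t_e = 0.707 × 14 = 9.898 mm.
R_nwl = 0.6 × 550 × 9.898 × 450 × 10⁻³ = 1470 kN (longitudinal, 2 welds).
R_nwt = 0.6 × 550 × 9.898 × 235 × 10⁻³ = 767.6 kN (transverse, base value).
(i) R_nwl + R_nwt = 2237 kN; (ii) 0.85 R_nwl + 1.5 R_nwt = 2401 kN.
R_n = max = 2401 kN [governs: (ii)]; R_n/Ω = 1200 kN.

R_n/Ω ≈ 1200 kN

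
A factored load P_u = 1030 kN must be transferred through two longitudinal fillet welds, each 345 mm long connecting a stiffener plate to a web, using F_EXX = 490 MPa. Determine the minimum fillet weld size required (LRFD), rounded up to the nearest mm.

w = 10 mm

Total weld length L = 690 mm.
Required throat t_e = P_u / (φ × 0.6 F_EXX × L) = 1030 / (0.75 × 0.6 × 490 × 690 × 10⁻³) = 6.77 mm.
Required leg w = t_e / 0.707 = 9.575 mm → use 10 mm.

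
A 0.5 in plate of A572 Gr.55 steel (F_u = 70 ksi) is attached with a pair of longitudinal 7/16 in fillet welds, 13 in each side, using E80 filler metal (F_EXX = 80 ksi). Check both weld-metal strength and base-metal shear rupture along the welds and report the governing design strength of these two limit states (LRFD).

φR_n ≈ 290 kips (weld metal governs)

t_e = 0.707 × 0.4375 = 0.3093 in; L = 26 in.
Weld metal: φR_n = 0.75 × 0.6 × 80 × 0.3093 × 26 = 289.5 kips.
Base metal (shear rupture): φR_n = 0.75 × 0.6 × 70 × 0.5 × 26 = 409.5 kips.
Governing: weld metal.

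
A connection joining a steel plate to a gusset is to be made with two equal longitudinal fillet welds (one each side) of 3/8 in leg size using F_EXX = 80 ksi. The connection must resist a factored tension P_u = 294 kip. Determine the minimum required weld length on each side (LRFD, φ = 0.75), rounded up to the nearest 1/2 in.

L = 15.5 in on each side

Throat t_e = 0.707 × 0.375 = 0.2651 in.
φr_n = 0.75 × 0.6 × 80 × 0.2651 = 9.544 kip/in.
L_req = P_u / φr_n = 294 / 9.544 = 30.8 in total.
Per side: 30.8 / 2 = 15.4 in.
Round up → use L = 15.5 in on each side.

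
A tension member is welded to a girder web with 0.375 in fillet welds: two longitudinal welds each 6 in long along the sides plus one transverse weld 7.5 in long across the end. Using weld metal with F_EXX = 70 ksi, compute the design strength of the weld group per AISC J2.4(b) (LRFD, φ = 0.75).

φR_n ≈ 179 kip

t_e = 0.707 × 0.375 = 0.2651 in.
R_nwl = 0.6 × 70 × 0.2651 × 12 = 133.6 kip (longitudinal, 2 welds).
R_nwt = 0.6 × 70 × 0.2651 × 7.5 = 83.51 kip (transverse, base value).
(i) R_nwl + R_nwt = 217.1 kip; (ii) 0.85 R_nwl + 1.5 R_nwt = 238.9 kip.
R_n = max = 238.9 kip [governs: (ii)]; φR_n = 179.1 kip.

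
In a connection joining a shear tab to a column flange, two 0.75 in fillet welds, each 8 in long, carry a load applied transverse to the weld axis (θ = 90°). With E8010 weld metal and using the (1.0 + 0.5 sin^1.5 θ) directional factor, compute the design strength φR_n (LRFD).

E80XX → F_EXX = 80 ksi.
t_e = 0.707 × 0.75 = 0.5302 in; A_we = 0.5302 × 16 = 8.484 in².
Directional factor: 1.0 + 0.5 sin^1.5(90°) = 1.5.
F_nw = 0.6 × 80 × 1.5 = 72 ksi.
φR_n = 0.75 × 72 × 8.484 = 458.1 kips.

φR_n ≈ 458 kips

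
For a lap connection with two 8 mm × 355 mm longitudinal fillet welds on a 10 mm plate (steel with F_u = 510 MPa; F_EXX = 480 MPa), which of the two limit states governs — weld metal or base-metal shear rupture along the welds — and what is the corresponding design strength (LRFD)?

φR_n ≈ 867 kN (weld metal governs)

t_e = 0.707 × 8 = 5.656 mm; L = 710 mm.
Weld metal: φR_n = 0.75 × 0.6 × 480 × 5.656 × 710 × 10⁻³ = 867.4 kN.
Base metal (shear rupture): φR_n = 0.75 × 0.6 × 510 × 10 × 710 × 10⁻³ = 1629 kN.
Governing: weld metal.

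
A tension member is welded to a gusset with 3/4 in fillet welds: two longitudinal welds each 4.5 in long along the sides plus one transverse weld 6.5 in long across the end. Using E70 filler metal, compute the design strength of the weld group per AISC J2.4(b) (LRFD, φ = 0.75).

φR_n ≈ 291 kip

E70XX → F_EXX = 70 ksi.
t_e = 0.707 × 0.75 = 0.5302 in.
R_nwl = 0.6 × 70 × 0.5302 × 9 = 200.4 kip (longitudinal, 2 welds).
R_nwt = 0.6 × 70 × 0.5302 × 6.5 = 144.8 kip (transverse, base value).
(i) R_nwl + R_nwt = 345.2 kip; (ii) 0.85 R_nwl + 1.5 R_nwt = 387.5 kip.
R_n = max = 387.5 kip [governs: (ii)]; φR_n = 290.6 kip.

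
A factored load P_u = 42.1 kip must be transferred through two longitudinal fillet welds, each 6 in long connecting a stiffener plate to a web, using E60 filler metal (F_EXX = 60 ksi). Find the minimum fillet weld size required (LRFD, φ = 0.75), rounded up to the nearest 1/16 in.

Total weld length L = 12 in.
Required throat t_e = P_u / (φ × 0.6 F_EXX × L) = 42.1 / (0.75 × 0.6 × 60 × 12) = 0.1299 in.
Required leg w = t_e / 0.707 = 0.1838 in → use 3/16 in.

w = 3/16 in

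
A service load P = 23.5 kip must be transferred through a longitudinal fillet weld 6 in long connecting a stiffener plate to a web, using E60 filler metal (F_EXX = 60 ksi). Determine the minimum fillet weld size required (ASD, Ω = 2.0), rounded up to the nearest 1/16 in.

w = 5/16 in

Total weld length L = 6 in.
Required throat t_e = P × Ω / (0.6 F_EXX × L) = 23.5 × 2.0 / (0.6 × 60 × 6) = 0.2176 in.
Required leg w = t_e / 0.707 = 0.3078 in → use 5/16 in.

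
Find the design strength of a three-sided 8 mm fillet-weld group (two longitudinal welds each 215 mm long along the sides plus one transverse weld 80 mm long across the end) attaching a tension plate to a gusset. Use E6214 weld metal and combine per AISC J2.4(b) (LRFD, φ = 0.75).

E62XX → F_EXX = 620 MPa.
t_e = 0.707 × 8 = 5.656 mm.
R_nwl = 0.6 × 620 × 5.656 × 430 × 10⁻³ = 904.7 kN (longitudinal, 2 welds).
R_nwt = 0.6 × 620 × 5.656 × 80 × 10⁻³ = 168.3 kN (transverse, base value).
(i) R_nwl + R_nwt = 1073 kN; (ii) 0.85 R_nwl + 1.5 R_nwt = 1022 kN.
R_n = max = 1073 kN [governs: (i)]; φR_n = 804.8 kN.

φR_n ≈ 805 kN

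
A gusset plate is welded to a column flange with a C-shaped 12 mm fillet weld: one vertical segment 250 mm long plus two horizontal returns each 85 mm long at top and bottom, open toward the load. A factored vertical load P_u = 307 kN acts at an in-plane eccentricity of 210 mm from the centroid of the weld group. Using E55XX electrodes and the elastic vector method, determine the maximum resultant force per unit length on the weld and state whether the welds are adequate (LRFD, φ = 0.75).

f_max ≈ 2590 N/mm; NOT adequate

E55XX → F_EXX = 550 MPa.
Total weld length L_w = 420 mm. Treat welds as unit-width lines.
Centroid: x̄ = 2×85×42.5 / 420 = 17.2 mm from the vertical weld.
Polar moment about centroid: J = I_x + I_y = [250³/12 + 2×85×125²] + [250×17.2² + 2(85³/12 + 85×25.3²)] = 4243000 mm³.
Direct shear f_v = P/L_w = 307×10³ / 420 = 731 N/mm (vertical).
Torsion M = P·e = 307×10³ × 210 = 64470000 N·mm.
Critical point at (x, y) = (67.8, 125) from centroid. f_tx = M·y/J = 1899 N/mm; f_ty = M·x/J = 1030 N/mm.
Resultant f_max = √[f_tx² + (f_v + f_ty)²] = √[1899² + (731 + 1030)²] = 2590 N/mm.
Capacity per unit length: φr_n = 0.75 × 0.6 × 550 × (0.707 × 12) = 2100 N/mm.
2590 > 2100 → NOT adequate.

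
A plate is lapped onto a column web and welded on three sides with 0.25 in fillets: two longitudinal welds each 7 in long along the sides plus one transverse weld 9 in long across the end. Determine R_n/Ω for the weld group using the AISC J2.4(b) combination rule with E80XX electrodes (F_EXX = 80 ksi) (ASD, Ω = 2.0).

t_e = 0.707 × 0.25 = 0.1767 in.
R_nwl = 0.6 × 80 × 0.1767 × 14 = 118.8 kips (longitudinal, 2 welds).
R_nwt = 0.6 × 80 × 0.1767 × 9 = 76.36 kips (transverse, base value).
(i) R_nwl + R_nwt = 195.1 kips; (ii) 0.85 R_nwl + 1.5 R_nwt = 215.5 kips.
R_n = max = 215.5 kips [governs: (ii)]; R_n/Ω = 107.7 kips.

R_n/Ω ≈ 108 kips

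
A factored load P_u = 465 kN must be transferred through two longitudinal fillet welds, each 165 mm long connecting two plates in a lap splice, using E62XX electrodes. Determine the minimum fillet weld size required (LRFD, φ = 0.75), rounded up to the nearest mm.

E62XX → F_EXX = 620 MPa.
Total weld length L = 330 mm.
Required throat t_e = P_u / (φ × 0.6 F_EXX × L) = 465 / (0.75 × 0.6 × 620 × 330 × 10⁻³) = 5.051 mm.
Required leg w = t_e / 0.707 = 7.144 mm → use 8 mm.

w = 8 mm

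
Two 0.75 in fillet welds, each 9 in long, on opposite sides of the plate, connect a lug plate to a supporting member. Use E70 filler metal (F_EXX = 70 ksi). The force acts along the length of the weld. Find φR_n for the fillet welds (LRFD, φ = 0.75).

Effective throat t_e = 0.707 × 0.75 = 0.5302 in.
Total length L = 18 in; A_we = 0.5302 × 18 = 9.544 in².
F_nw = 0.6 F_EXX = 0.6 × 70 = 42 ksi.
φR_n = 0.75 × 42 × 9.544 = 300.7 kip.

φR_n ≈ 301 kip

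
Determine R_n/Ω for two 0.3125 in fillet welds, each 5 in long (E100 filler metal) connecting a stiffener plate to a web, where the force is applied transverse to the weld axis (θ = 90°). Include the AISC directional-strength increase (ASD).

R_n/Ω ≈ 99.4 kips

E100XX → F_EXX = 100 ksi.
t_e = 0.707 × 0.3125 = 0.2209 in; A_we = 0.2209 × 10 = 2.209 in².
Directional factor: 1.0 + 0.5 sin^1.5(90°) = 1.5.
F_nw = 0.6 × 100 × 1.5 = 90 ksi.
R_n/Ω = (90 × 2.209) / 2.0 = 99.42 kips.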